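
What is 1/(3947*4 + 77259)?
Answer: 1/93047 ≈ 1.0747e-5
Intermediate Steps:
1/(3947*4 + 77259) = 1/(15788 + 77259) = 1/93047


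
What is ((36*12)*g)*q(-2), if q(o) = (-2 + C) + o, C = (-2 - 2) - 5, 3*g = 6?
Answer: -11232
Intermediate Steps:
g = 2 (g = (⅓)*6 = 2)
C = -9 (C = -4 - 5 = -9)
q(o) = -11 + o (q(o) = (-2 - 9) + o = -11 + o)
((36*12)*g)*q(-2) = ((36*12)*2)*(-11 - 2) = (432*2)*(-13) = 864*(-13) = -11232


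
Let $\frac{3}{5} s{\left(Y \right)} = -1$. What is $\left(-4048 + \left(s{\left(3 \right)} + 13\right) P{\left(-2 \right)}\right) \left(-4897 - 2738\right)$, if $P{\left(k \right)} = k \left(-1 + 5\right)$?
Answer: $31598720$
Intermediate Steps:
$s{\left(Y \right)} = - \frac{5}{3}$ ($s{\left(Y \right)} = \frac{5}{3} \left(-1\right) = - \frac{5}{3}$)
$P{\left(k \right)} = 4 k$ ($P{\left(k \right)} = k 4 = 4 k$)
$\left(-4048 + \left(s{\left(3 \right)} + 13\right) P{\left(-2 \right)}\right) \left(-4897 - 2738\right) = \left(-4048 + \left(- \frac{5}{3} + 13\right) 4 \left(-2\right)\right) \left(-4897 - 2738\right) = \left(-4048 + \frac{34}{3} \left(-8\right)\right) \left(-7635\right) = \left(-4048 - \frac{272}{3}\right) \left(-7635\right) = \left(- \frac{12416}{3}\right) \left(-7635\right) = 31598720$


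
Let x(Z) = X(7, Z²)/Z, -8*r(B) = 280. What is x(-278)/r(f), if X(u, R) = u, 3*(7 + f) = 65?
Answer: 1/1390 ≈ 0.00071942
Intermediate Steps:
f = 44/3 (f = -7 + (⅓)*65 = -7 + 65/3 = 44/3 ≈ 14.667)
r(B) = -35 (r(B) = -⅛*280 = -35)
x(Z) = 7/Z
x(-278)/r(f) = (7/(-278))/(-35) = (7*(-1/278))*(-1/35) = -7/278*(-1/35) = 1/1390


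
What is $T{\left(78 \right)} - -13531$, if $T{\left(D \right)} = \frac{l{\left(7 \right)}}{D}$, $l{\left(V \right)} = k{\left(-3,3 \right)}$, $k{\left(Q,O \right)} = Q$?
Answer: $\frac{351805}{26} \approx 13531.0$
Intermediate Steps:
$l{\left(V \right)} = -3$
$T{\left(D \right)} = - \frac{3}{D}$
$T{\left(78 \right)} - -13531 = - \frac{3}{78} - -13531 = \left(-3\right) \frac{1}{78} + 13531 = - \frac{1}{26} + 13531 = \frac{351805}{26}$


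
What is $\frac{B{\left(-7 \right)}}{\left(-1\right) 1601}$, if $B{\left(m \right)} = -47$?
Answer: $\frac{47}{1601} \approx 0.029357$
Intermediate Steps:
$\frac{B{\left(-7 \right)}}{\left(-1\right) 1601} = - \frac{47}{\left(-1\right) 1601} = - \frac{47}{-1601} = \left(-47\right) \left(- \frac{1}{1601}\right) = \frac{47}{1601}$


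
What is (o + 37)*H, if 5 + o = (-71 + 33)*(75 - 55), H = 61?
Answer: -44408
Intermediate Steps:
o = -765 (o = -5 + (-71 + 33)*(75 - 55) = -5 - 38*20 = -5 - 760 = -765)
(o + 37)*H = (-765 + 37)*61 = -728*61 = -44408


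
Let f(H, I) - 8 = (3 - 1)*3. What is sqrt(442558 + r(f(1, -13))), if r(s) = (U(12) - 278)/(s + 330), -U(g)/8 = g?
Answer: sqrt(3273150927)/86 ≈ 665.25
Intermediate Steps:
U(g) = -8*g
f(H, I) = 14 (f(H, I) = 8 + (3 - 1)*3 = 8 + 2*3 = 8 + 6 = 14)
r(s) = -374/(330 + s) (r(s) = (-8*12 - 278)/(s + 330) = (-96 - 278)/(330 + s) = -374/(330 + s))
sqrt(442558 + r(f(1, -13))) = sqrt(442558 - 374/(330 + 14)) = sqrt(442558 - 374/344) = sqrt(442558 - 374*1/344) = sqrt(442558 - 187/172) = sqrt(76119789/172) = sqrt(3273150927)/86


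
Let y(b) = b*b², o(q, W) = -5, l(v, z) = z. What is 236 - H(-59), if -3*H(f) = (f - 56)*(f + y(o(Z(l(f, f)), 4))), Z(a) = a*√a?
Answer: 21868/3 ≈ 7289.3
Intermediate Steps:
Z(a) = a^(3/2)
y(b) = b³
H(f) = -(-125 + f)*(-56 + f)/3 (H(f) = -(f - 56)*(f + (-5)³)/3 = -(-56 + f)*(f - 125)/3 = -(-56 + f)*(-125 + f)/3 = -(-125 + f)*(-56 + f)/3)
236 - H(-59) = 236 - (-7000/3 - ⅓*(-59)² + (181/3)*(-59)) = 236 - (-7000/3 - ⅓*3481 - 10679/3) = 236 - (-7000/3 - 3481/3 - 10679/3) = 236 - 1*(-21160/3) = 236 + 21160/3 = 21868/3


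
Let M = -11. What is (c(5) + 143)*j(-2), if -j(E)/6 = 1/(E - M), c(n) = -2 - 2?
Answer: -278/3 ≈ -92.667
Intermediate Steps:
c(n) = -4
j(E) = -6/(11 + E) (j(E) = -6/(E - 1*(-11)) = -6/(E + 11) = -6/(11 + E))
(c(5) + 143)*j(-2) = (-4 + 143)*(-6/(11 - 2)) = 139*(-6/9) = 139*(-6*⅑) = 139*(-⅔) = -278/3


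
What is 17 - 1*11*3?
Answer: -16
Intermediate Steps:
17 - 1*11*3 = 17 - 11*3 = 17 - 33 = -16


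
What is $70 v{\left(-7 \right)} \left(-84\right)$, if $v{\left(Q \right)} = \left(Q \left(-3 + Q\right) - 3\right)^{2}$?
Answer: $-26395320$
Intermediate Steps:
$v{\left(Q \right)} = \left(-3 + Q \left(-3 + Q\right)\right)^{2}$
$70 v{\left(-7 \right)} \left(-84\right) = 70 \left(3 - \left(-7\right)^{2} + 3 \left(-7\right)\right)^{2} \left(-84\right) = 70 \left(3 - 49 - 21\right)^{2} \left(-84\right) = 70 \left(-67\right)^{2} \left(-84\right) = 70 \cdot 4489 \left(-84\right) = 314230 \left(-84\right) = -26395320$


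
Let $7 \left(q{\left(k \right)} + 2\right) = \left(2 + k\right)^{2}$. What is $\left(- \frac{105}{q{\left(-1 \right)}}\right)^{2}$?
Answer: $\frac{540225}{169} \approx 3196.6$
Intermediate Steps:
$q{\left(k \right)} = -2 + \frac{\left(2 + k\right)^{2}}{7}$
$\left(- \frac{105}{q{\left(-1 \right)}}\right)^{2} = \left(- \frac{105}{-2 + \frac{\left(2 - 1\right)^{2}}{7}}\right)^{2} = \left(- \frac{105}{-2 + \frac{1^{2}}{7}}\right)^{2} = \left(- \frac{105}{-2 + \frac{1}{7} \cdot 1}\right)^{2} = \left(- \frac{105}{-2 + \frac{1}{7}}\right)^{2} = \left(- \frac{105}{- \frac{13}{7}}\right)^{2} = \left(\left(-105\right) \left(- \frac{7}{13}\right)\right)^{2} = \left(\frac{735}{13}\right)^{2} = \frac{540225}{169}$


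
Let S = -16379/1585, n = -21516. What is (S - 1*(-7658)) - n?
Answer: 46224411/1585 ≈ 29164.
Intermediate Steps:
S = -16379/1585 (S = -16379*1/1585 = -16379/1585 ≈ -10.334)
(S - 1*(-7658)) - n = (-16379/1585 - 1*(-7658)) - 1*(-21516) = (-16379/1585 + 7658) + 21516 = 12121551/1585 + 21516 = 46224411/1585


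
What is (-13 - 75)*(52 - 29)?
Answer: -2024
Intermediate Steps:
(-13 - 75)*(52 - 29) = -88*23 = -2024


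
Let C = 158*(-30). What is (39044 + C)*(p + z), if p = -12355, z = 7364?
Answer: -171211264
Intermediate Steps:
C = -4740
(39044 + C)*(p + z) = (39044 - 4740)*(-12355 + 7364) = 34304*(-4991) = -171211264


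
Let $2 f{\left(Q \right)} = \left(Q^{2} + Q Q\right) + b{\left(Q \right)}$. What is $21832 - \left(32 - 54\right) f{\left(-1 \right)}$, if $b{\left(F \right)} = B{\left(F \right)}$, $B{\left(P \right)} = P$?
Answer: $21843$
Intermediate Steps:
$b{\left(F \right)} = F$
$f{\left(Q \right)} = Q^{2} + \frac{Q}{2}$ ($f{\left(Q \right)} = \frac{\left(Q^{2} + Q Q\right) + Q}{2} = \frac{\left(Q^{2} + Q^{2}\right) + Q}{2} = \frac{2 Q^{2} + Q}{2} = \frac{Q + 2 Q^{2}}{2} = Q^{2} + \frac{Q}{2}$)
$21832 - \left(32 - 54\right) f{\left(-1 \right)} = 21832 - \left(32 - 54\right) \left(- (\frac{1}{2} - 1)\right) = 21832 - - 22 \left(\left(-1\right) \left(- \frac{1}{2}\right)\right) = 21832 - \left(-22\right) \frac{1}{2} = 21832 - -11 = 21832 + 11 = 21843$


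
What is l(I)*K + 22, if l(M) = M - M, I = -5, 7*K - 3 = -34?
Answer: 22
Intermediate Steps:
K = -31/7 (K = 3/7 + (⅐)*(-34) = 3/7 - 34/7 = -31/7 ≈ -4.4286)
l(M) = 0
l(I)*K + 22 = 0*(-31/7) + 22 = 0 + 22 = 22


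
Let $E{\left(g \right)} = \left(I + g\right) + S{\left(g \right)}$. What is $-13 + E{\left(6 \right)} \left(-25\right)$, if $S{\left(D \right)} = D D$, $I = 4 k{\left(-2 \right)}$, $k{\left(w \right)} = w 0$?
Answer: $-1063$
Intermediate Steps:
$k{\left(w \right)} = 0$
$I = 0$ ($I = 4 \cdot 0 = 0$)
$S{\left(D \right)} = D^{2}$
$E{\left(g \right)} = g + g^{2}$ ($E{\left(g \right)} = \left(0 + g\right) + g^{2} = g + g^{2}$)
$-13 + E{\left(6 \right)} \left(-25\right) = -13 + 6 \left(1 + 6\right) \left(-25\right) = -13 + 6 \cdot 7 \left(-25\right) = -13 + 42 \left(-25\right) = -13 - 1050 = -1063$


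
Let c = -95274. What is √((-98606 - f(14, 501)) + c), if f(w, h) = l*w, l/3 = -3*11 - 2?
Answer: I*√192410 ≈ 438.65*I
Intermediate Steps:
l = -105 (l = 3*(-3*11 - 2) = 3*(-33 - 2) = 3*(-35) = -105)
f(w, h) = -105*w
√((-98606 - f(14, 501)) + c) = √((-98606 - (-105)*14) - 95274) = √((-98606 - 1*(-1470)) - 95274) = √((-98606 + 1470) - 95274) = √(-97136 - 95274) = √(-192410) = I*√192410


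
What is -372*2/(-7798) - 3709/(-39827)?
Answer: 29277035/155285473 ≈ 0.18854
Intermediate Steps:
-372*2/(-7798) - 3709/(-39827) = -744*(-1/7798) - 3709*(-1/39827) = 372/3899 + 3709/39827 = 29277035/155285473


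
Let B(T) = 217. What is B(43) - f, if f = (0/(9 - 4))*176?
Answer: 217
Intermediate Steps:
f = 0 (f = (0/5)*176 = (0*(⅕))*176 = 0*176 = 0)
B(43) - f = 217 - 1*0 = 217 + 0 = 217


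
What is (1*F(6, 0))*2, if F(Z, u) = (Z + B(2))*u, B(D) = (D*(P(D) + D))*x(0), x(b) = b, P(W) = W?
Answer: 0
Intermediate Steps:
B(D) = 0 (B(D) = (D*(D + D))*0 = (D*(2*D))*0 = (2*D²)*0 = 0)
F(Z, u) = Z*u (F(Z, u) = (Z + 0)*u = Z*u)
(1*F(6, 0))*2 = (1*(6*0))*2 = (1*0)*2 = 0*2 = 0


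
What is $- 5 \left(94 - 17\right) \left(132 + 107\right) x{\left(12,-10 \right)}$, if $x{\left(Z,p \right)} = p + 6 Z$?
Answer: $-5704930$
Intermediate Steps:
$- 5 \left(94 - 17\right) \left(132 + 107\right) x{\left(12,-10 \right)} = - 5 \left(94 - 17\right) \left(132 + 107\right) \left(-10 + 6 \cdot 12\right) = - 5 \cdot 77 \cdot 239 \left(-10 + 72\right) = \left(-5\right) 18403 \cdot 62 = \left(-92015\right) 62 = -5704930$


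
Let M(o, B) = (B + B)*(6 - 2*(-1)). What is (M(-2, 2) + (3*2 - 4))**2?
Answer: 1156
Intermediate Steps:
M(o, B) = 16*B (M(o, B) = (2*B)*(6 + 2) = (2*B)*8 = 16*B)
(M(-2, 2) + (3*2 - 4))**2 = (16*2 + (3*2 - 4))**2 = (32 + (6 - 4))**2 = (32 + 2)**2 = 34**2 = 1156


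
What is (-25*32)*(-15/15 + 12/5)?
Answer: -1120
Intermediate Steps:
(-25*32)*(-15/15 + 12/5) = -800*(-15*1/15 + 12*(⅕)) = -800*(-1 + 12/5) = -800*7/5 = -1120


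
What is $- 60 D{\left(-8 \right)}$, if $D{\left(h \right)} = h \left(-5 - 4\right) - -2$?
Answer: $-4440$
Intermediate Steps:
$D{\left(h \right)} = 2 - 9 h$ ($D{\left(h \right)} = h \left(-9\right) + 2 = - 9 h + 2 = 2 - 9 h$)
$- 60 D{\left(-8 \right)} = - 60 \left(2 - -72\right) = - 60 \left(2 + 72\right) = \left(-60\right) 74 = -4440$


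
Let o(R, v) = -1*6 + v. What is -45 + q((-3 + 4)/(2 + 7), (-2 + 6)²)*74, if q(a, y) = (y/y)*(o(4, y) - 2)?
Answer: 547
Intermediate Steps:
o(R, v) = -6 + v
q(a, y) = -8 + y (q(a, y) = (y/y)*((-6 + y) - 2) = 1*(-8 + y) = -8 + y)
-45 + q((-3 + 4)/(2 + 7), (-2 + 6)²)*74 = -45 + (-8 + (-2 + 6)²)*74 = -45 + (-8 + 4²)*74 = -45 + (-8 + 16)*74 = -45 + 8*74 = -45 + 592 = 547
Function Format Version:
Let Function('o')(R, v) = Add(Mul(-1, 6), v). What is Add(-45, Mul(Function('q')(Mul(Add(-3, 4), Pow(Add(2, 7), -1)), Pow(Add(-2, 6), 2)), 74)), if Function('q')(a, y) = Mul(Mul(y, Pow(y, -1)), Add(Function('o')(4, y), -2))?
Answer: 547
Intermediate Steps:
Function('o')(R, v) = Add(-6, v)
Function('q')(a, y) = Add(-8, y) (Function('q')(a, y) = Mul(Mul(y, Pow(y, -1)), Add(Add(-6, y), -2)) = Mul(1, Add(-8, y)) = Add(-8, y))
Add(-45, Mul(Function('q')(Mul(Add(-3, 4), Pow(Add(2, 7), -1)), Pow(Add(-2, 6), 2)), 74)) = Add(-45, Mul(Add(-8, Pow(Add(-2, 6), 2)), 74)) = Add(-45, Mul(Add(-8, Pow(4, 2)), 74)) = Add(-45, Mul(Add(-8, 16), 74)) = Add(-45, Mul(8, 74)) = Add(-45, 592) = 547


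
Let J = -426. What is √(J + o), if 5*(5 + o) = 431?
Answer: 2*I*√2155/5 ≈ 18.569*I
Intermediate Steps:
o = 406/5 (o = -5 + (⅕)*431 = -5 + 431/5 = 406/5 ≈ 81.200)
√(J + o) = √(-426 + 406/5) = √(-1724/5) = 2*I*√2155/5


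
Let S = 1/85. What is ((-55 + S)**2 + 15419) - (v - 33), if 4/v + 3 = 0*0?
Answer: 400489828/21675 ≈ 18477.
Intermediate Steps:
S = 1/85 ≈ 0.011765
v = -4/3 (v = 4/(-3 + 0*0) = 4/(-3 + 0) = 4/(-3) = 4*(-1/3) = -4/3 ≈ -1.3333)
((-55 + S)**2 + 15419) - (v - 33) = ((-55 + 1/85)**2 + 15419) - (-4/3 - 33) = ((-4674/85)**2 + 15419) - 1*(-103/3) = (21846276/7225 + 15419) + 103/3 = 133248551/7225 + 103/3 = 400489828/21675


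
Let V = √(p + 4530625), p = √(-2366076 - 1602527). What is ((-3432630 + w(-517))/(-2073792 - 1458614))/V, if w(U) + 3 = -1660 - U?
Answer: 1716888/(1766203*√(4530625 + I*√3968603)) ≈ 0.00045669 - 1.004e-7*I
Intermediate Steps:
p = I*√3968603 (p = √(-3968603) = I*√3968603 ≈ 1992.1*I)
w(U) = -1663 - U (w(U) = -3 + (-1660 - U) = -1663 - U)
V = √(4530625 + I*√3968603) (V = √(I*√3968603 + 4530625) = √(4530625 + I*√3968603) ≈ 2128.5 + 0.47*I)
((-3432630 + w(-517))/(-2073792 - 1458614))/V = ((-3432630 + (-1663 - 1*(-517)))/(-2073792 - 1458614))/(√(4530625 + I*√3968603)) = ((-3432630 + (-1663 + 517))/(-3532406))/√(4530625 + I*√3968603) = ((-3432630 - 1146)*(-1/3532406))/√(4530625 + I*√3968603) = (-3433776*(-1/3532406))/√(4530625 + I*√3968603) = 1716888/(1766203*√(4530625 + I*√3968603))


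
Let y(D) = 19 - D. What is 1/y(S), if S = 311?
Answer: -1/292 ≈ -0.0034247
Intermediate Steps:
1/y(S) = 1/(19 - 1*311) = 1/(19 - 311) = 1/(-292) = -1/292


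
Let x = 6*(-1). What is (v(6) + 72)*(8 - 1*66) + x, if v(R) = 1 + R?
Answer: -4588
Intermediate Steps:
x = -6
(v(6) + 72)*(8 - 1*66) + x = ((1 + 6) + 72)*(8 - 1*66) - 6 = (7 + 72)*(8 - 66) - 6 = 79*(-58) - 6 = -4582 - 6 = -4588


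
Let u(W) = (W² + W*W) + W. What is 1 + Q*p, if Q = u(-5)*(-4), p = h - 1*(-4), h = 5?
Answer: -1619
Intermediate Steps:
u(W) = W + 2*W² (u(W) = (W² + W²) + W = 2*W² + W = W + 2*W²)
p = 9 (p = 5 - 1*(-4) = 5 + 4 = 9)
Q = -180 (Q = -5*(1 + 2*(-5))*(-4) = -5*(1 - 10)*(-4) = -5*(-9)*(-4) = 45*(-4) = -180)
1 + Q*p = 1 - 180*9 = 1 - 1620 = -1619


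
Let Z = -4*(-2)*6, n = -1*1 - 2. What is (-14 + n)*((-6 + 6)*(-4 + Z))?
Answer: 0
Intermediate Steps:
n = -3 (n = -1 - 2 = -3)
Z = 48 (Z = 8*6 = 48)
(-14 + n)*((-6 + 6)*(-4 + Z)) = (-14 - 3)*((-6 + 6)*(-4 + 48)) = -0*44 = -17*0 = 0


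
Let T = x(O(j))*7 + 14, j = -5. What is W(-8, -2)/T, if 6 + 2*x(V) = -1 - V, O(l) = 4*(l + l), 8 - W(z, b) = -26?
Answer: 68/259 ≈ 0.26255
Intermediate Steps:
W(z, b) = 34 (W(z, b) = 8 - 1*(-26) = 8 + 26 = 34)
O(l) = 8*l (O(l) = 4*(2*l) = 8*l)
x(V) = -7/2 - V/2 (x(V) = -3 + (-1 - V)/2 = -3 + (-½ - V/2) = -7/2 - V/2)
T = 259/2 (T = (-7/2 - 4*(-5))*7 + 14 = (-7/2 - ½*(-40))*7 + 14 = (-7/2 + 20)*7 + 14 = (33/2)*7 + 14 = 231/2 + 14 = 259/2 ≈ 129.50)
W(-8, -2)/T = 34/(259/2) = 34*(2/259) = 68/259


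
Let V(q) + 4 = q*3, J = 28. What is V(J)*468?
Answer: 37440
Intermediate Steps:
V(q) = -4 + 3*q (V(q) = -4 + q*3 = -4 + 3*q)
V(J)*468 = (-4 + 3*28)*468 = (-4 + 84)*468 = 80*468 = 37440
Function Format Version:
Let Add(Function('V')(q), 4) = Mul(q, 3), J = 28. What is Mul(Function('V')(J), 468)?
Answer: 37440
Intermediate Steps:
Function('V')(q) = Add(-4, Mul(3, q)) (Function('V')(q) = Add(-4, Mul(q, 3)) = Add(-4, Mul(3, q)))
Mul(Function('V')(J), 468) = Mul(Add(-4, Mul(3, 28)), 468) = Mul(Add(-4, 84), 468) = Mul(80, 468) = 37440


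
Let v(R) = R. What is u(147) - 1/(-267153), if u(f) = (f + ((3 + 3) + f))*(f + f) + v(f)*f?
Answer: 29335803778/267153 ≈ 1.0981e+5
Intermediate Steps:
u(f) = f² + 2*f*(6 + 2*f) (u(f) = (f + ((3 + 3) + f))*(f + f) + f*f = (f + (6 + f))*(2*f) + f² = (6 + 2*f)*(2*f) + f² = 2*f*(6 + 2*f) + f² = f² + 2*f*(6 + 2*f))
u(147) - 1/(-267153) = 147*(12 + 5*147) - 1/(-267153) = 147*(12 + 735) - 1*(-1/267153) = 147*747 + 1/267153 = 109809 + 1/267153 = 29335803778/267153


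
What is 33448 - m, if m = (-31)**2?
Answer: 32487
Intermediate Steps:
m = 961
33448 - m = 33448 - 1*961 = 33448 - 961 = 32487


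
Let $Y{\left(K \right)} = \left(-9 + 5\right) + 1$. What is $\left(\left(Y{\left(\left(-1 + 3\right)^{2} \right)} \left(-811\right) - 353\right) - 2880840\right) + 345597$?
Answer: $-2533163$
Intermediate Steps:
$Y{\left(K \right)} = -3$ ($Y{\left(K \right)} = -4 + 1 = -3$)
$\left(\left(Y{\left(\left(-1 + 3\right)^{2} \right)} \left(-811\right) - 353\right) - 2880840\right) + 345597 = \left(\left(\left(-3\right) \left(-811\right) - 353\right) - 2880840\right) + 345597 = \left(\left(2433 - 353\right) - 2880840\right) + 345597 = \left(2080 - 2880840\right) + 345597 = -2878760 + 345597 = -2533163$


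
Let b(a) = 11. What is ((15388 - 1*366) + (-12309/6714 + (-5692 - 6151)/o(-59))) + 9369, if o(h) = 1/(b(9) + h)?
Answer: 3557119/6 ≈ 5.9285e+5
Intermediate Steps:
o(h) = 1/(11 + h)
((15388 - 1*366) + (-12309/6714 + (-5692 - 6151)/o(-59))) + 9369 = ((15388 - 1*366) + (-12309/6714 + (-5692 - 6151)/(1/(11 - 59)))) + 9369 = ((15388 - 366) + (-12309*1/6714 - 11843/(1/(-48)))) + 9369 = (15022 + (-11/6 - 11843/(-1/48))) + 9369 = (15022 + (-11/6 - 11843*(-48))) + 9369 = (15022 + (-11/6 + 568464)) + 9369 = (15022 + 3410773/6) + 9369 = 3500905/6 + 9369 = 3557119/6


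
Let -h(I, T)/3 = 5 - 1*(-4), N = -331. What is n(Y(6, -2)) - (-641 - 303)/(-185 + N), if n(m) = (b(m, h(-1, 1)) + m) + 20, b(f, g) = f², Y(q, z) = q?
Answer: 7762/129 ≈ 60.171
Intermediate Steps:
h(I, T) = -27 (h(I, T) = -3*(5 - 1*(-4)) = -3*(5 + 4) = -3*9 = -27)
n(m) = 20 + m + m² (n(m) = (m² + m) + 20 = (m + m²) + 20 = 20 + m + m²)
n(Y(6, -2)) - (-641 - 303)/(-185 + N) = (20 + 6 + 6²) - (-641 - 303)/(-185 - 331) = (20 + 6 + 36) - (-944)/(-516) = 62 - (-944)*(-1)/516 = 62 - 1*236/129 = 62 - 236/129 = 7762/129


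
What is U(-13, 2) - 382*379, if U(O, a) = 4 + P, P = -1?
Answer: -144775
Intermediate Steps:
U(O, a) = 3 (U(O, a) = 4 - 1 = 3)
U(-13, 2) - 382*379 = 3 - 382*379 = 3 - 144778 = -144775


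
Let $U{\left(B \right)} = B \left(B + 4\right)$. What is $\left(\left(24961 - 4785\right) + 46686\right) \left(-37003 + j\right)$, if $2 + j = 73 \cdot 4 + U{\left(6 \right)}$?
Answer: $-2450692886$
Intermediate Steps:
$U{\left(B \right)} = B \left(4 + B\right)$
$j = 350$ ($j = -2 + \left(73 \cdot 4 + 6 \left(4 + 6\right)\right) = -2 + \left(292 + 6 \cdot 10\right) = -2 + \left(292 + 60\right) = -2 + 352 = 350$)
$\left(\left(24961 - 4785\right) + 46686\right) \left(-37003 + j\right) = \left(\left(24961 - 4785\right) + 46686\right) \left(-37003 + 350\right) = \left(20176 + 46686\right) \left(-36653\right) = 66862 \left(-36653\right) = -2450692886$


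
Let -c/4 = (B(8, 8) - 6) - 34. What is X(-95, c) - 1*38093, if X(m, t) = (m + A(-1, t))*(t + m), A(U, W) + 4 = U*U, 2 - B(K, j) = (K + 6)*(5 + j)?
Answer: -115023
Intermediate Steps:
B(K, j) = 2 - (5 + j)*(6 + K) (B(K, j) = 2 - (K + 6)*(5 + j) = 2 - (6 + K)*(5 + j) = 2 - (5 + j)*(6 + K))
c = 880 (c = -4*(((-28 - 6*8 - 5*8 - 1*8*8) - 6) - 34) = -4*(((-28 - 48 - 40 - 64) - 6) - 34) = -4*((-180 - 6) - 34) = -4*(-186 - 34) = -4*(-220) = 880)
A(U, W) = -4 + U² (A(U, W) = -4 + U*U = -4 + U²)
X(m, t) = (-3 + m)*(m + t) (X(m, t) = (m + (-4 + (-1)²))*(t + m) = (m + (-4 + 1))*(m + t) = (m - 3)*(m + t) = (-3 + m)*(m + t))
X(-95, c) - 1*38093 = ((-95)² - 3*(-95) - 3*880 - 95*880) - 1*38093 = (9025 + 285 - 2640 - 83600) - 38093 = -76930 - 38093 = -115023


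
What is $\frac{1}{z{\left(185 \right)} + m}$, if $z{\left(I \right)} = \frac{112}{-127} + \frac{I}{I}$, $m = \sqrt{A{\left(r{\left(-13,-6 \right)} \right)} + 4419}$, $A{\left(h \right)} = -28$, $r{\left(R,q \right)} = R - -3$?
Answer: $- \frac{1905}{70822214} + \frac{16129 \sqrt{4391}}{70822214} \approx 0.015064$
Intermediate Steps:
$r{\left(R,q \right)} = 3 + R$ ($r{\left(R,q \right)} = R + 3 = 3 + R$)
$m = \sqrt{4391}$ ($m = \sqrt{-28 + 4419} = \sqrt{4391} \approx 66.265$)
$z{\left(I \right)} = \frac{15}{127}$ ($z{\left(I \right)} = 112 \left(- \frac{1}{127}\right) + 1 = - \frac{112}{127} + 1 = \frac{15}{127}$)
$\frac{1}{z{\left(185 \right)} + m} = \frac{1}{\frac{15}{127} + \sqrt{4391}}$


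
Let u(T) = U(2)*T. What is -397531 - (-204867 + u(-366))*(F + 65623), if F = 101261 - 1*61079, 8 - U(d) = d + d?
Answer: 21830453924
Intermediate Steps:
U(d) = 8 - 2*d (U(d) = 8 - (d + d) = 8 - 2*d)
u(T) = 4*T (u(T) = (8 - 2*2)*T = (8 - 4)*T = 4*T)
F = 40182 (F = 101261 - 61079 = 40182)
-397531 - (-204867 + u(-366))*(F + 65623) = -397531 - (-204867 + 4*(-366))*(40182 + 65623) = -397531 - (-204867 - 1464)*105805 = -397531 - (-206331)*105805 = -397531 - 1*(-21830851455) = -397531 + 21830851455 = 21830453924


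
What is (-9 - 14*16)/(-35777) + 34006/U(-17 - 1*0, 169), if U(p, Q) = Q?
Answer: 1216672039/6046313 ≈ 201.23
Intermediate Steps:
(-9 - 14*16)/(-35777) + 34006/U(-17 - 1*0, 169) = (-9 - 14*16)/(-35777) + 34006/169 = (-9 - 224)*(-1/35777) + 34006*(1/169) = -233*(-1/35777) + 34006/169 = 233/35777 + 34006/169 = 1216672039/6046313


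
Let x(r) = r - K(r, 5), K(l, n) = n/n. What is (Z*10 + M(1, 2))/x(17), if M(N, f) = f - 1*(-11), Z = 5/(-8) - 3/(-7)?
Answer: 309/448 ≈ 0.68973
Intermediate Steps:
K(l, n) = 1
x(r) = -1 + r (x(r) = r - 1*1 = r - 1 = -1 + r)
Z = -11/56 (Z = 5*(-1/8) - 3*(-1/7) = -5/8 + 3/7 = -11/56 ≈ -0.19643)
M(N, f) = 11 + f (M(N, f) = f + 11 = 11 + f)
(Z*10 + M(1, 2))/x(17) = (-11/56*10 + (11 + 2))/(-1 + 17) = (-55/28 + 13)/16 = (1/16)*(309/28) = 309/448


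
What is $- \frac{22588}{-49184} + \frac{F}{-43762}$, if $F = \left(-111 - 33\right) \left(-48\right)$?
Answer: $\frac{81067031}{269048776} \approx 0.30131$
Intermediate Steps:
$F = 6912$ ($F = \left(-111 - 33\right) \left(-48\right) = \left(-144\right) \left(-48\right) = 6912$)
$- \frac{22588}{-49184} + \frac{F}{-43762} = - \frac{22588}{-49184} + \frac{6912}{-43762} = \left(-22588\right) \left(- \frac{1}{49184}\right) + 6912 \left(- \frac{1}{43762}\right) = \frac{5647}{12296} - \frac{3456}{21881} = \frac{81067031}{269048776}$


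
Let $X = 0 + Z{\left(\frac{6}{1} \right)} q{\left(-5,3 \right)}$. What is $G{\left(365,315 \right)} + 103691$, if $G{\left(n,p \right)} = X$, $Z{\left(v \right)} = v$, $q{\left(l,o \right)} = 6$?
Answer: $103727$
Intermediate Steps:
$X = 36$ ($X = 0 + \frac{6}{1} \cdot 6 = 0 + 6 \cdot 1 \cdot 6 = 0 + 6 \cdot 6 = 0 + 36 = 36$)
$G{\left(n,p \right)} = 36$
$G{\left(365,315 \right)} + 103691 = 36 + 103691 = 103727$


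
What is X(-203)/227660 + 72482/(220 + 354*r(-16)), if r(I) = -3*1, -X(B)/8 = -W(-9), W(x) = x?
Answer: -2062664093/23961215 ≈ -86.083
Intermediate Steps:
X(B) = -72 (X(B) = -(-8)*(-9) = -8*9 = -72)
r(I) = -3
X(-203)/227660 + 72482/(220 + 354*r(-16)) = -72/227660 + 72482/(220 + 354*(-3)) = -72*1/227660 + 72482/(220 - 1062) = -18/56915 + 72482/(-842) = -18/56915 + 72482*(-1/842) = -18/56915 - 36241/421 = -2062664093/23961215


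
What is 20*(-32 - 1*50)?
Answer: -1640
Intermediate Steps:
20*(-32 - 1*50) = 20*(-32 - 50) = 20*(-82) = -1640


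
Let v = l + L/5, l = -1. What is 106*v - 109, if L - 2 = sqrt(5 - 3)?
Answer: -863/5 + 106*sqrt(2)/5 ≈ -142.62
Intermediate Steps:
L = 2 + sqrt(2) (L = 2 + sqrt(5 - 3) = 2 + sqrt(2) ≈ 3.4142)
v = -3/5 + sqrt(2)/5 (v = -1 + (2 + sqrt(2))/5 = -1 + (2/5 + sqrt(2)/5) = -3/5 + sqrt(2)/5 ≈ -0.31716)
106*v - 109 = 106*(-3/5 + sqrt(2)/5) - 109 = (-318/5 + 106*sqrt(2)/5) - 109 = -863/5 + 106*sqrt(2)/5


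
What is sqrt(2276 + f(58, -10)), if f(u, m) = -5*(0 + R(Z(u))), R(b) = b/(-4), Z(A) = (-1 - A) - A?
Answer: sqrt(8519)/2 ≈ 46.149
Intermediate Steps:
Z(A) = -1 - 2*A
R(b) = -b/4 (R(b) = b*(-1/4) = -b/4)
f(u, m) = -5/4 - 5*u/2 (f(u, m) = -5*(0 - (-1 - 2*u)/4) = -5*(0 + (1/4 + u/2)) = -5*(1/4 + u/2) = -5/4 - 5*u/2)
sqrt(2276 + f(58, -10)) = sqrt(2276 + (-5/4 - 5/2*58)) = sqrt(2276 + (-5/4 - 145)) = sqrt(2276 - 585/4) = sqrt(8519/4) = sqrt(8519)/2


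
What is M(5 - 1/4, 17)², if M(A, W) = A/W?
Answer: 361/4624 ≈ 0.078071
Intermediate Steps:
M(5 - 1/4, 17)² = ((5 - 1/4)/17)² = ((5 - 1*¼)*(1/17))² = ((5 - ¼)*(1/17))² = ((19/4)*(1/17))² = (19/68)² = 361/4624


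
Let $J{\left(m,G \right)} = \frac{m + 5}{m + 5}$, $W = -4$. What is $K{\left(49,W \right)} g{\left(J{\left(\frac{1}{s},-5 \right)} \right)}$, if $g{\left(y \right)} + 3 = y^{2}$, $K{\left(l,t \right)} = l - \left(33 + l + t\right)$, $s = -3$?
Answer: $58$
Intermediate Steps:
$J{\left(m,G \right)} = 1$ ($J{\left(m,G \right)} = \frac{5 + m}{5 + m} = 1$)
$K{\left(l,t \right)} = -33 - t$ ($K{\left(l,t \right)} = l - \left(33 + l + t\right) = -33 - t$)
$g{\left(y \right)} = -3 + y^{2}$
$K{\left(49,W \right)} g{\left(J{\left(\frac{1}{s},-5 \right)} \right)} = \left(-33 - -4\right) \left(-3 + 1^{2}\right) = \left(-33 + 4\right) \left(-3 + 1\right) = \left(-29\right) \left(-2\right) = 58$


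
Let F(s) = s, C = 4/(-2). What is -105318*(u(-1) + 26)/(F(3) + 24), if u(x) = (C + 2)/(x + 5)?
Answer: -304252/3 ≈ -1.0142e+5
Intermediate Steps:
C = -2 (C = 4*(-1/2) = -2)
u(x) = 0 (u(x) = (-2 + 2)/(x + 5) = 0/(5 + x) = 0)
-105318*(u(-1) + 26)/(F(3) + 24) = -105318*(0 + 26)/(3 + 24) = -2738268/27 = -105318*26/27 = -304252/3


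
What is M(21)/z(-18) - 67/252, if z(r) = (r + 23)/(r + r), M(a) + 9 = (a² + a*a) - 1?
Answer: -7911119/1260 ≈ -6278.7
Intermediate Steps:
M(a) = -10 + 2*a² (M(a) = -9 + ((a² + a*a) - 1) = -9 + ((a² + a²) - 1) = -9 + (2*a² - 1) = -9 + (-1 + 2*a²) = -10 + 2*a²)
z(r) = (23 + r)/(2*r) (z(r) = (23 + r)/((2*r)) = (23 + r)*(1/(2*r)) = (23 + r)/(2*r))
M(21)/z(-18) - 67/252 = (-10 + 2*21²)/(((½)*(23 - 18)/(-18))) - 67/252 = (-10 + 2*441)/(((½)*(-1/18)*5)) - 67*1/252 = (-10 + 882)/(-5/36) - 67/252 = 872*(-36/5) - 67/252 = -31392/5 - 67/252 = -7911119/1260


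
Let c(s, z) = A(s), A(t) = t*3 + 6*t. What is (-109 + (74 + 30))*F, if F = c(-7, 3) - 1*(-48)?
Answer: 75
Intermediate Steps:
A(t) = 9*t (A(t) = 3*t + 6*t = 9*t)
c(s, z) = 9*s
F = -15 (F = 9*(-7) - 1*(-48) = -63 + 48 = -15)
(-109 + (74 + 30))*F = (-109 + (74 + 30))*(-15) = (-109 + 104)*(-15) = -5*(-15) = 75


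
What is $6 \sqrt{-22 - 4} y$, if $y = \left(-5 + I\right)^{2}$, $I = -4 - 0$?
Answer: $486 i \sqrt{26} \approx 2478.1 i$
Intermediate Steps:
$I = -4$ ($I = -4 + 0 = -4$)
$y = 81$ ($y = \left(-5 - 4\right)^{2} = \left(-9\right)^{2} = 81$)
$6 \sqrt{-22 - 4} y = 6 \sqrt{-22 - 4} \cdot 81 = 6 \sqrt{-26} \cdot 81 = 6 i \sqrt{26} \cdot 81 = 486 i \sqrt{26}$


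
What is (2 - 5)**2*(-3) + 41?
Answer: 14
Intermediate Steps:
(2 - 5)**2*(-3) + 41 = (-3)**2*(-3) + 41 = 9*(-3) + 41 = -27 + 41 = 14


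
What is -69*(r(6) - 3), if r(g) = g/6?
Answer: 138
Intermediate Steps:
r(g) = g/6 (r(g) = g*(⅙) = g/6)
-69*(r(6) - 3) = -69*((⅙)*6 - 3) = -69*(1 - 3) = -69*(-2) = 138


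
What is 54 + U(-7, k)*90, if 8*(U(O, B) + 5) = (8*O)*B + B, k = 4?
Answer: -2871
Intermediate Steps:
U(O, B) = -5 + B/8 + B*O (U(O, B) = -5 + ((8*O)*B + B)/8 = -5 + (8*B*O + B)/8 = -5 + (B + 8*B*O)/8 = -5 + (B/8 + B*O) = -5 + B/8 + B*O)
54 + U(-7, k)*90 = 54 + (-5 + (⅛)*4 + 4*(-7))*90 = 54 + (-5 + ½ - 28)*90 = 54 - 65/2*90 = 54 - 2925 = -2871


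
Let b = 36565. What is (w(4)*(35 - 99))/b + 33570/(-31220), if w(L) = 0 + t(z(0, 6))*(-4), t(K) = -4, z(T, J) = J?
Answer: -125945633/114155930 ≈ -1.1033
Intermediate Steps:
w(L) = 16 (w(L) = 0 - 4*(-4) = 0 + 16 = 16)
(w(4)*(35 - 99))/b + 33570/(-31220) = (16*(35 - 99))/36565 + 33570/(-31220) = (16*(-64))*(1/36565) + 33570*(-1/31220) = -1024*1/36565 - 3357/3122 = -1024/36565 - 3357/3122 = -125945633/114155930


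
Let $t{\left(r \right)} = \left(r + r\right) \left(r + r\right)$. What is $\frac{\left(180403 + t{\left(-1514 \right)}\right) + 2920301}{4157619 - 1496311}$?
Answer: $\frac{3067372}{665327} \approx 4.6103$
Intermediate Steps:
$t{\left(r \right)} = 4 r^{2}$ ($t{\left(r \right)} = 2 r 2 r = 4 r^{2}$)
$\frac{\left(180403 + t{\left(-1514 \right)}\right) + 2920301}{4157619 - 1496311} = \frac{\left(180403 + 4 \left(-1514\right)^{2}\right) + 2920301}{4157619 - 1496311} = \frac{\left(180403 + 4 \cdot 2292196\right) + 2920301}{2661308} = \left(\left(180403 + 9168784\right) + 2920301\right) \frac{1}{2661308} = \left(9349187 + 2920301\right) \frac{1}{2661308} = 12269488 \cdot \frac{1}{2661308} = \frac{3067372}{665327}$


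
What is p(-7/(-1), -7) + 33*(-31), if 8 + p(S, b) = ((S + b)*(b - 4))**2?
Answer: -1031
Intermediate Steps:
p(S, b) = -8 + (-4 + b)**2*(S + b)**2 (p(S, b) = -8 + ((S + b)*(b - 4))**2 = -8 + ((S + b)*(-4 + b))**2 = -8 + ((-4 + b)*(S + b))**2 = -8 + (-4 + b)**2*(S + b)**2)
p(-7/(-1), -7) + 33*(-31) = (-8 + (-4 - 7)**2*(-7/(-1) - 7)**2) + 33*(-31) = (-8 + (-11)**2*(-7*(-1) - 7)**2) - 1023 = (-8 + 121*(7 - 7)**2) - 1023 = (-8 + 121*0**2) - 1023 = (-8 + 121*0) - 1023 = (-8 + 0) - 1023 = -8 - 1023 = -1031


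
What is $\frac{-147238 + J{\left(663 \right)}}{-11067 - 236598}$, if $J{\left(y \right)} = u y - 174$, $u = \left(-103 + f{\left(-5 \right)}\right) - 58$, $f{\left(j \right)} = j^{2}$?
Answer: $\frac{47516}{49533} \approx 0.95928$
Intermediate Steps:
$u = -136$ ($u = \left(-103 + \left(-5\right)^{2}\right) - 58 = \left(-103 + 25\right) - 58 = -78 - 58 = -136$)
$J{\left(y \right)} = -174 - 136 y$ ($J{\left(y \right)} = - 136 y - 174 = -174 - 136 y$)
$\frac{-147238 + J{\left(663 \right)}}{-11067 - 236598} = \frac{-147238 - 90342}{-11067 - 236598} = \frac{-147238 - 90342}{-247665} = \left(-147238 - 90342\right) \left(- \frac{1}{247665}\right) = \left(-237580\right) \left(- \frac{1}{247665}\right) = \frac{47516}{49533}$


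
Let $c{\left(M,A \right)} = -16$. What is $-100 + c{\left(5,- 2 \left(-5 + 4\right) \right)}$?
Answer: $-116$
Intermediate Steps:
$-100 + c{\left(5,- 2 \left(-5 + 4\right) \right)} = -100 - 16 = -116$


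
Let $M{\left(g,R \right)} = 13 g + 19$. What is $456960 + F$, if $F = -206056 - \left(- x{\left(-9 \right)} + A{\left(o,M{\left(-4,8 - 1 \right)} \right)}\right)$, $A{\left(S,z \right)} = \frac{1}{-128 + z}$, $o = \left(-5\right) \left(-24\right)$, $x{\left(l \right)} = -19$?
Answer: $\frac{40392486}{161} \approx 2.5089 \cdot 10^{5}$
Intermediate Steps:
$M{\left(g,R \right)} = 19 + 13 g$
$o = 120$
$F = - \frac{33178074}{161}$ ($F = -206056 - \left(19 + \frac{1}{-128 + \left(19 + 13 \left(-4\right)\right)}\right) = -206056 - \left(19 + \frac{1}{-128 + \left(19 - 52\right)}\right) = -206056 - \left(19 + \frac{1}{-128 - 33}\right) = -206056 - \frac{3058}{161} = - \frac{33178074}{161} \approx -2.0608 \cdot 10^{5}$)
$456960 + F = 456960 - \frac{33178074}{161} = \frac{40392486}{161}$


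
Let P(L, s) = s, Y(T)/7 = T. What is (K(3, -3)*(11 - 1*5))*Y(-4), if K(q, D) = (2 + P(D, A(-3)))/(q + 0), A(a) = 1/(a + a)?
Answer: -308/3 ≈ -102.67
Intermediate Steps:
Y(T) = 7*T
A(a) = 1/(2*a)
K(q, D) = 11/(6*q) (K(q, D) = (2 + (½)/(-3))/(q + 0) = (2 + (½)*(-⅓))/q = (2 - ⅙)/q = 11/(6*q))
(K(3, -3)*(11 - 1*5))*Y(-4) = (((11/6)/3)*(11 - 1*5))*(7*(-4)) = (((11/6)*(⅓))*(11 - 5))*(-28) = ((11/18)*6)*(-28) = (11/3)*(-28) = -308/3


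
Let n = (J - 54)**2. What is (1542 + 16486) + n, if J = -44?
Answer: 27632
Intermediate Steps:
n = 9604 (n = (-44 - 54)**2 = (-98)**2 = 9604)
(1542 + 16486) + n = (1542 + 16486) + 9604 = 18028 + 9604 = 27632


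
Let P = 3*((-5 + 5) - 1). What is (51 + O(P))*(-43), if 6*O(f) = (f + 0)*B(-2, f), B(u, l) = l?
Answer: -4515/2 ≈ -2257.5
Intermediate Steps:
P = -3 (P = 3*(0 - 1) = 3*(-1) = -3)
O(f) = f²/6 (O(f) = ((f + 0)*f)/6 = (f*f)/6 = f²/6)
(51 + O(P))*(-43) = (51 + (⅙)*(-3)²)*(-43) = (51 + (⅙)*9)*(-43) = (51 + 3/2)*(-43) = (105/2)*(-43) = -4515/2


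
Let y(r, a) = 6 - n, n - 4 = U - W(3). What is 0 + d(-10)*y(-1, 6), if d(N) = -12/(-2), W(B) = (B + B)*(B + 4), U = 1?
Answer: 258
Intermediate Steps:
W(B) = 2*B*(4 + B) (W(B) = (2*B)*(4 + B) = 2*B*(4 + B))
d(N) = 6 (d(N) = -12*(-½) = 6)
n = -37 (n = 4 + (1 - 2*3*(4 + 3)) = 4 + (1 - 2*3*7) = 4 + (1 - 1*42) = 4 + (1 - 42) = 4 - 41 = -37)
y(r, a) = 43 (y(r, a) = 6 - 1*(-37) = 6 + 37 = 43)
0 + d(-10)*y(-1, 6) = 0 + 6*43 = 0 + 258 = 258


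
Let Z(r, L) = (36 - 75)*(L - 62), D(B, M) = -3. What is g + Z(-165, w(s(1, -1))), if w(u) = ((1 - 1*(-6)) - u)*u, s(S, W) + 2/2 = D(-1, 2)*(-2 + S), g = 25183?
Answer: 27211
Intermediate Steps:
s(S, W) = 5 - 3*S (s(S, W) = -1 - 3*(-2 + S) = -1 + (6 - 3*S) = 5 - 3*S)
w(u) = u*(7 - u) (w(u) = ((1 + 6) - u)*u = (7 - u)*u = u*(7 - u))
Z(r, L) = 2418 - 39*L (Z(r, L) = -39*(-62 + L) = 2418 - 39*L)
g + Z(-165, w(s(1, -1))) = 25183 + (2418 - 39*(5 - 3*1)*(7 - (5 - 3*1))) = 25183 + (2418 - 39*(5 - 3)*(7 - (5 - 3))) = 25183 + (2418 - 78*(7 - 1*2)) = 25183 + (2418 - 78*(7 - 2)) = 25183 + (2418 - 78*5) = 25183 + (2418 - 39*10) = 25183 + (2418 - 390) = 25183 + 2028 = 27211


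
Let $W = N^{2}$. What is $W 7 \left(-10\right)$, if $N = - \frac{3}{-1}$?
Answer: $-630$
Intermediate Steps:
$N = 3$ ($N = \left(-3\right) \left(-1\right) = 3$)
$W = 9$ ($W = 3^{2} = 9$)
$W 7 \left(-10\right) = 9 \cdot 7 \left(-10\right) = 63 \left(-10\right) = -630$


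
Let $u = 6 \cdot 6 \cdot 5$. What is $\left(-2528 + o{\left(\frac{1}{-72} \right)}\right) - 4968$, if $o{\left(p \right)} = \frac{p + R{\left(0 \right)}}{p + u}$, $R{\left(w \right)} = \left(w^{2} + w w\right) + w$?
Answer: $- \frac{97140665}{12959} \approx -7496.0$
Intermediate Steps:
$R{\left(w \right)} = w + 2 w^{2}$ ($R{\left(w \right)} = \left(w^{2} + w^{2}\right) + w = 2 w^{2} + w = w + 2 w^{2}$)
$u = 180$ ($u = 36 \cdot 5 = 180$)
$o{\left(p \right)} = \frac{p}{180 + p}$ ($o{\left(p \right)} = \frac{p + 0 \left(1 + 2 \cdot 0\right)}{p + 180} = \frac{p + 0 \left(1 + 0\right)}{180 + p} = \frac{p + 0 \cdot 1}{180 + p} = \frac{p + 0}{180 + p} = \frac{p}{180 + p}$)
$\left(-2528 + o{\left(\frac{1}{-72} \right)}\right) - 4968 = \left(-2528 + \frac{1}{\left(-72\right) \left(180 + \frac{1}{-72}\right)}\right) - 4968 = \left(-2528 - \frac{1}{72 \left(180 - \frac{1}{72}\right)}\right) - 4968 = \left(-2528 - \frac{1}{72 \cdot \frac{12959}{72}}\right) - 4968 = \left(-2528 - \frac{1}{12959}\right) - 4968 = - \frac{32760353}{12959} - 4968 = - \frac{97140665}{12959}$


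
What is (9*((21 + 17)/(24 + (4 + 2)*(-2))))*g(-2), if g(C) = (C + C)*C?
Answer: 228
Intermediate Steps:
g(C) = 2*C² (g(C) = (2*C)*C = 2*C²)
(9*((21 + 17)/(24 + (4 + 2)*(-2))))*g(-2) = (9*((21 + 17)/(24 + (4 + 2)*(-2))))*(2*(-2)²) = (9*(38/(24 + 6*(-2))))*(2*4) = (9*(38/(24 - 12)))*8 = (9*(38/12))*8 = (9*(38*(1/12)))*8 = (9*(19/6))*8 = (57/2)*8 = 228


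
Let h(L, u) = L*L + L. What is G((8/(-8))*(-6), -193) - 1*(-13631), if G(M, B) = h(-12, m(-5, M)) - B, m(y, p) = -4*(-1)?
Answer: 13956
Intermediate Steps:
m(y, p) = 4
h(L, u) = L + L**2 (h(L, u) = L**2 + L = L + L**2)
G(M, B) = 132 - B (G(M, B) = -12*(1 - 12) - B = -12*(-11) - B = 132 - B)
G((8/(-8))*(-6), -193) - 1*(-13631) = (132 - 1*(-193)) - 1*(-13631) = (132 + 193) + 13631 = 325 + 13631 = 13956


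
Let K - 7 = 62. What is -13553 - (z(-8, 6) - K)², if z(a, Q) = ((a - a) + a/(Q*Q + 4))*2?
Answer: -459234/25 ≈ -18369.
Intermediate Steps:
K = 69 (K = 7 + 62 = 69)
z(a, Q) = 2*a/(4 + Q²) (z(a, Q) = (0 + a/(Q² + 4))*2 = (0 + a/(4 + Q²))*2 = (a/(4 + Q²))*2 = 2*a/(4 + Q²))
-13553 - (z(-8, 6) - K)² = -13553 - (2*(-8)/(4 + 6²) - 1*69)² = -13553 - (2*(-8)/(4 + 36) - 69)² = -13553 - (2*(-8)/40 - 69)² = -13553 - (2*(-8)*(1/40) - 69)² = -13553 - (-⅖ - 69)² = -13553 - (-347/5)² = -13553 - 1*120409/25 = -13553 - 120409/25 = -459234/25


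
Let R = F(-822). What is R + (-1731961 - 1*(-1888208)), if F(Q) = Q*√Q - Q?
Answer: 157069 - 822*I*√822 ≈ 1.5707e+5 - 23567.0*I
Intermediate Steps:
F(Q) = Q^(3/2) - Q
R = 822 - 822*I*√822 (R = (-822)^(3/2) - 1*(-822) = -822*I*√822 + 822 = 822 - 822*I*√822 ≈ 822.0 - 23567.0*I)
R + (-1731961 - 1*(-1888208)) = (822 - 822*I*√822) + (-1731961 - 1*(-1888208)) = (822 - 822*I*√822) + (-1731961 + 1888208) = (822 - 822*I*√822) + 156247 = 157069 - 822*I*√822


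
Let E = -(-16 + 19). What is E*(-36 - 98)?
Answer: 402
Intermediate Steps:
E = -3 (E = -1*3 = -3)
E*(-36 - 98) = -3*(-36 - 98) = -3*(-134) = 402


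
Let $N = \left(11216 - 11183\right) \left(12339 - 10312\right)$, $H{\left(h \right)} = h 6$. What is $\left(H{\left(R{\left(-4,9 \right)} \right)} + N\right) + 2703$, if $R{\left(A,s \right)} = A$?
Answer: $69570$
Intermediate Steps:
$H{\left(h \right)} = 6 h$
$N = 66891$ ($N = 33 \cdot 2027 = 66891$)
$\left(H{\left(R{\left(-4,9 \right)} \right)} + N\right) + 2703 = \left(6 \left(-4\right) + 66891\right) + 2703 = \left(-24 + 66891\right) + 2703 = 66867 + 2703 = 69570$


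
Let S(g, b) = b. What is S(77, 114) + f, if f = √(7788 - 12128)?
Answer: 114 + 2*I*√1085 ≈ 114.0 + 65.879*I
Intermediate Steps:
f = 2*I*√1085 (f = √(-4340) = 2*I*√1085 ≈ 65.879*I)
S(77, 114) + f = 114 + 2*I*√1085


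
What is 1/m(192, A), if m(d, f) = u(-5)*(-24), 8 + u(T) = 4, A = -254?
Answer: 1/96 ≈ 0.010417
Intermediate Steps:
u(T) = -4 (u(T) = -8 + 4 = -4)
m(d, f) = 96 (m(d, f) = -4*(-24) = 96)
1/m(192, A) = 1/96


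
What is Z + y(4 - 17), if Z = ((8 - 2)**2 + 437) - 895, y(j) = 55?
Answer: -367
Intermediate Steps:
Z = -422 (Z = (6**2 + 437) - 895 = (36 + 437) - 895 = 473 - 895 = -422)
Z + y(4 - 17) = -422 + 55 = -367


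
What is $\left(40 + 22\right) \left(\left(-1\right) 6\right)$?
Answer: $-372$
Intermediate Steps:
$\left(40 + 22\right) \left(\left(-1\right) 6\right) = 62 \left(-6\right) = -372$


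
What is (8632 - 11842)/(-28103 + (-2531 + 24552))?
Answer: 1605/3041 ≈ 0.52779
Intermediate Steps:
(8632 - 11842)/(-28103 + (-2531 + 24552)) = -3210/(-28103 + 22021) = -3210/(-6082) = -3210*(-1/6082) = 1605/3041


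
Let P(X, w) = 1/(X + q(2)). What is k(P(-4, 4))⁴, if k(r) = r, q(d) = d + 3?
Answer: 1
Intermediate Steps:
q(d) = 3 + d
P(X, w) = 1/(5 + X) (P(X, w) = 1/(X + (3 + 2)) = 1/(X + 5) = 1/(5 + X))
k(P(-4, 4))⁴ = (1/(5 - 4))⁴ = (1/1)⁴ = 1⁴ = 1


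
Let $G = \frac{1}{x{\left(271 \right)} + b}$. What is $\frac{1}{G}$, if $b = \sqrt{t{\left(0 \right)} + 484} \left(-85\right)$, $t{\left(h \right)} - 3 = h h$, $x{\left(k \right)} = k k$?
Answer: $73441 - 85 \sqrt{487} \approx 71565.0$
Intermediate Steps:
$x{\left(k \right)} = k^{2}$
$t{\left(h \right)} = 3 + h^{2}$ ($t{\left(h \right)} = 3 + h h = 3 + h^{2}$)
$b = - 85 \sqrt{487}$ ($b = \sqrt{\left(3 + 0^{2}\right) + 484} \left(-85\right) = \sqrt{\left(3 + 0\right) + 484} \left(-85\right) = \sqrt{3 + 484} \left(-85\right) = \sqrt{487} \left(-85\right) = - 85 \sqrt{487} \approx -1875.8$)
$G = \frac{1}{73441 - 85 \sqrt{487}}$ ($G = \frac{1}{271^{2} - 85 \sqrt{487}} = \frac{1}{73441 - 85 \sqrt{487}} \approx 1.3973 \cdot 10^{-5}$)
$\frac{1}{G} = \frac{1}{\frac{73441}{5390061906} + \frac{85 \sqrt{487}}{5390061906}}$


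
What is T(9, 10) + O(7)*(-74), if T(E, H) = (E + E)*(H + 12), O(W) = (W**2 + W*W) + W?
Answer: -7374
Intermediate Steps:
O(W) = W + 2*W**2 (O(W) = (W**2 + W**2) + W = 2*W**2 + W = W + 2*W**2)
T(E, H) = 2*E*(12 + H) (T(E, H) = (2*E)*(12 + H) = 2*E*(12 + H))
T(9, 10) + O(7)*(-74) = 2*9*(12 + 10) + (7*(1 + 2*7))*(-74) = 2*9*22 + (7*(1 + 14))*(-74) = 396 + (7*15)*(-74) = 396 + 105*(-74) = 396 - 7770 = -7374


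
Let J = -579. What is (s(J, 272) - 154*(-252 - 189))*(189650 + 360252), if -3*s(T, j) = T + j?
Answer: 112206953198/3 ≈ 3.7402e+10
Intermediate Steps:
s(T, j) = -T/3 - j/3 (s(T, j) = -(T + j)/3 = -T/3 - j/3)
(s(J, 272) - 154*(-252 - 189))*(189650 + 360252) = ((-1/3*(-579) - 1/3*272) - 154*(-252 - 189))*(189650 + 360252) = ((193 - 272/3) - 154*(-441))*549902 = (307/3 + 67914)*549902 = (204049/3)*549902 = 112206953198/3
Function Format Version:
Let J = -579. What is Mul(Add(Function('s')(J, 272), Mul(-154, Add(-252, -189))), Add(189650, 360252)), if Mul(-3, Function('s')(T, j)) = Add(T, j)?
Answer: Rational(112206953198, 3) ≈ 3.7402e+10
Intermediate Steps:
Function('s')(T, j) = Add(Mul(Rational(-1, 3), T), Mul(Rational(-1, 3), j)) (Function('s')(T, j) = Mul(Rational(-1, 3), Add(T, j)) = Add(Mul(Rational(-1, 3), T), Mul(Rational(-1, 3), j)))
Mul(Add(Function('s')(J, 272), Mul(-154, Add(-252, -189))), Add(189650, 360252)) = Mul(Add(Add(Mul(Rational(-1, 3), -579), Mul(Rational(-1, 3), 272)), Mul(-154, Add(-252, -189))), Add(189650, 360252)) = Mul(Add(Add(193, Rational(-272, 3)), Mul(-154, -441)), 549902) = Mul(Add(Rational(307, 3), 67914), 549902) = Mul(Rational(204049, 3), 549902) = Rational(112206953198, 3)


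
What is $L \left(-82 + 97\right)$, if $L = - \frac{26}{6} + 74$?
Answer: $1045$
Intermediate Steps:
$L = \frac{209}{3}$ ($L = \left(-26\right) \frac{1}{6} + 74 = - \frac{13}{3} + 74 = \frac{209}{3} \approx 69.667$)
$L \left(-82 + 97\right) = \frac{209 \left(-82 + 97\right)}{3} = \frac{209}{3} \cdot 15 = 1045$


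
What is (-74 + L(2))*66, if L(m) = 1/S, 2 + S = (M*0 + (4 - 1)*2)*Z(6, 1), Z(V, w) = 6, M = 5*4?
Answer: -82995/17 ≈ -4882.1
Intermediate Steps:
M = 20
S = 34 (S = -2 + (20*0 + (4 - 1)*2)*6 = -2 + (0 + 3*2)*6 = -2 + (0 + 6)*6 = -2 + 6*6 = -2 + 36 = 34)
L(m) = 1/34
(-74 + L(2))*66 = (-74 + 1/34)*66 = -2515/34*66 = -82995/17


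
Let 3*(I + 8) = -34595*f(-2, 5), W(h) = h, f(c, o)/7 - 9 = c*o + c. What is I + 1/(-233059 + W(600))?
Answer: 56291574062/232459 ≈ 2.4216e+5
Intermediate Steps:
f(c, o) = 63 + 7*c + 7*c*o (f(c, o) = 63 + 7*(c*o + c) = 63 + 7*(c + c*o) = 63 + (7*c + 7*c*o) = 63 + 7*c + 7*c*o)
I = 242157 (I = -8 + (-34595*(63 + 7*(-2) + 7*(-2)*5))/3 = -8 + (-34595*(63 - 14 - 70))/3 = -8 + (-34595*(-21))/3 = -8 + (1/3)*726495 = -8 + 242165 = 242157)
I + 1/(-233059 + W(600)) = 242157 + 1/(-233059 + 600) = 242157 + 1/(-232459) = 242157 - 1/232459 = 56291574062/232459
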